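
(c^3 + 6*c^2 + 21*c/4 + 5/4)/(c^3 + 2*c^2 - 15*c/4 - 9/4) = (2*c^2 + 11*c + 5)/(2*c^2 + 3*c - 9)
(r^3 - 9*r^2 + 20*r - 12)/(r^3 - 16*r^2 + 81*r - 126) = (r^2 - 3*r + 2)/(r^2 - 10*r + 21)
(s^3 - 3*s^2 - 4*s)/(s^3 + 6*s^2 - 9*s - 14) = s*(s - 4)/(s^2 + 5*s - 14)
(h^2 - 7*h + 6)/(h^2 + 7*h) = (h^2 - 7*h + 6)/(h*(h + 7))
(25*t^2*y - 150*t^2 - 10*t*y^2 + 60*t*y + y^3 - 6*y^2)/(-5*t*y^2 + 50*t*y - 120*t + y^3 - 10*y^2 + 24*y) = (-5*t + y)/(y - 4)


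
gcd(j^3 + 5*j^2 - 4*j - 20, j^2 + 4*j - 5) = j + 5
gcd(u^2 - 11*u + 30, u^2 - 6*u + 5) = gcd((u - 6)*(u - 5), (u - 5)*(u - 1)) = u - 5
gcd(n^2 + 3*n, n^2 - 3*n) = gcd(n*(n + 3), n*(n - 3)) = n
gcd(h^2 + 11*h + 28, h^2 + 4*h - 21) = h + 7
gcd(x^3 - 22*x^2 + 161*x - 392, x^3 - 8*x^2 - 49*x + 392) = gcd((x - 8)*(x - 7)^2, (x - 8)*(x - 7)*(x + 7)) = x^2 - 15*x + 56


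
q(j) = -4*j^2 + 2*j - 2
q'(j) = 2 - 8*j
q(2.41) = -20.41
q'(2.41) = -17.28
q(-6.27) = -171.79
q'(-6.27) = 52.16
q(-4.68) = -98.97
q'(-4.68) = 39.44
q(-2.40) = -29.84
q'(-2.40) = 21.20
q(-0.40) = -3.44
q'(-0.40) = 5.20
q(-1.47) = -13.58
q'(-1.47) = 13.76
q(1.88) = -12.38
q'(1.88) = -13.04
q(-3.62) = -61.66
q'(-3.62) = 30.96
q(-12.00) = -602.00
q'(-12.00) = 98.00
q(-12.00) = -602.00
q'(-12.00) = 98.00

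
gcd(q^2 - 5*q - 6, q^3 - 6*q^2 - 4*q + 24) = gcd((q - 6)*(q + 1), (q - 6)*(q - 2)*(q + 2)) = q - 6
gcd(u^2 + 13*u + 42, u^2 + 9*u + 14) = u + 7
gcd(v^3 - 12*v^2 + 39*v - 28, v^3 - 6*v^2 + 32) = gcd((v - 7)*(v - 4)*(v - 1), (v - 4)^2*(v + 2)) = v - 4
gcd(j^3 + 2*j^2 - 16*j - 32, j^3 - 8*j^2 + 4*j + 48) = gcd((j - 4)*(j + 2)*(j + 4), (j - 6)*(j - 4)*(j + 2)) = j^2 - 2*j - 8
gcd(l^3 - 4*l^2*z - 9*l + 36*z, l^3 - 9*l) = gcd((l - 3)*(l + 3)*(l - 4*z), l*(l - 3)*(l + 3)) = l^2 - 9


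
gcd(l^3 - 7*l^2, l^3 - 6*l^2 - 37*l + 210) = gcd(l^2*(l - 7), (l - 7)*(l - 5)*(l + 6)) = l - 7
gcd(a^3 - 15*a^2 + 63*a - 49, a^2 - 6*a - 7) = a - 7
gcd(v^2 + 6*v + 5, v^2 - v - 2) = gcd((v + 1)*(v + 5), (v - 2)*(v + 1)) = v + 1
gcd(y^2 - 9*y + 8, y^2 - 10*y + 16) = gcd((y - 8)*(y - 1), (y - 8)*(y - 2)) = y - 8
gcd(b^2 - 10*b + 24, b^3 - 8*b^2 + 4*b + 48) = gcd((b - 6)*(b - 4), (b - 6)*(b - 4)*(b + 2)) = b^2 - 10*b + 24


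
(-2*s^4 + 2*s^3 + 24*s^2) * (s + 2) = -2*s^5 - 2*s^4 + 28*s^3 + 48*s^2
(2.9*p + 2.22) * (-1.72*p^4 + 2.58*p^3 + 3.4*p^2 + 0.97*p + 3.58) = -4.988*p^5 + 3.6636*p^4 + 15.5876*p^3 + 10.361*p^2 + 12.5354*p + 7.9476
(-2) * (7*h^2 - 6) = 12 - 14*h^2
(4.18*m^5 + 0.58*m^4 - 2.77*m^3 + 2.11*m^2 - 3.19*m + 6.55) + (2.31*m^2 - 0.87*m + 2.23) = 4.18*m^5 + 0.58*m^4 - 2.77*m^3 + 4.42*m^2 - 4.06*m + 8.78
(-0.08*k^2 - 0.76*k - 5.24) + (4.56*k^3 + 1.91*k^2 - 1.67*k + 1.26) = 4.56*k^3 + 1.83*k^2 - 2.43*k - 3.98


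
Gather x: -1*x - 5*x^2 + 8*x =-5*x^2 + 7*x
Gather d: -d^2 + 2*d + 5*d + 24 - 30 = -d^2 + 7*d - 6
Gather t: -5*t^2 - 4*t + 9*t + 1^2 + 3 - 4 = -5*t^2 + 5*t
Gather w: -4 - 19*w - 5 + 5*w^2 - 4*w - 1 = 5*w^2 - 23*w - 10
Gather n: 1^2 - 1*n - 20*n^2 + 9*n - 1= -20*n^2 + 8*n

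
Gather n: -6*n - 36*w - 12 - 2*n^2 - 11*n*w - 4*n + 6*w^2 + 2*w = -2*n^2 + n*(-11*w - 10) + 6*w^2 - 34*w - 12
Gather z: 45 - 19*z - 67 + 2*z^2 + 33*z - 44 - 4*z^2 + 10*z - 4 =-2*z^2 + 24*z - 70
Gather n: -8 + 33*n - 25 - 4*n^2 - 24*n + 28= -4*n^2 + 9*n - 5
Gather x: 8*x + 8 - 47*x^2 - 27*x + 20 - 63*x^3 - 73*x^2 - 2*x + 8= -63*x^3 - 120*x^2 - 21*x + 36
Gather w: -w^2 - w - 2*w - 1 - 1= -w^2 - 3*w - 2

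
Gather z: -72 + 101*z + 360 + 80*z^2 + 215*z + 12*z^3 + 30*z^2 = 12*z^3 + 110*z^2 + 316*z + 288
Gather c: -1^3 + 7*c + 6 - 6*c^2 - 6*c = -6*c^2 + c + 5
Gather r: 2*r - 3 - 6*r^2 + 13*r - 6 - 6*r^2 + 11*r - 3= -12*r^2 + 26*r - 12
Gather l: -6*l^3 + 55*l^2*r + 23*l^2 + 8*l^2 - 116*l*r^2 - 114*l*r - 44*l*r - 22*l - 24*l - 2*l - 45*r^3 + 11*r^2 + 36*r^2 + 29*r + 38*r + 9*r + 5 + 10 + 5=-6*l^3 + l^2*(55*r + 31) + l*(-116*r^2 - 158*r - 48) - 45*r^3 + 47*r^2 + 76*r + 20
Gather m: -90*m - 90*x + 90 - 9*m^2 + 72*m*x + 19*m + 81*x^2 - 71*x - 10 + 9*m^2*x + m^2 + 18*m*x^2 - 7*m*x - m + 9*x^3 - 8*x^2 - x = m^2*(9*x - 8) + m*(18*x^2 + 65*x - 72) + 9*x^3 + 73*x^2 - 162*x + 80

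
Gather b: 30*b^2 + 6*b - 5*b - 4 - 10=30*b^2 + b - 14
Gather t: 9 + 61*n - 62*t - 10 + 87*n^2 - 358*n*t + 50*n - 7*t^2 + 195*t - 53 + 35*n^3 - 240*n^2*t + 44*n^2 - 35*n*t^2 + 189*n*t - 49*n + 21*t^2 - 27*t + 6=35*n^3 + 131*n^2 + 62*n + t^2*(14 - 35*n) + t*(-240*n^2 - 169*n + 106) - 48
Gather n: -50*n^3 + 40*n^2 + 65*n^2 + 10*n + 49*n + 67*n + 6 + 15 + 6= -50*n^3 + 105*n^2 + 126*n + 27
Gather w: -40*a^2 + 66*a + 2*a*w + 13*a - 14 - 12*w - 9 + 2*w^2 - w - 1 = -40*a^2 + 79*a + 2*w^2 + w*(2*a - 13) - 24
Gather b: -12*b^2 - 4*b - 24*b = -12*b^2 - 28*b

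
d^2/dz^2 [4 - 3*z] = 0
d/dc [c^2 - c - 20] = 2*c - 1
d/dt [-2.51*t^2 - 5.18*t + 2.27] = -5.02*t - 5.18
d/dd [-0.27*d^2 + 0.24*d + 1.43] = 0.24 - 0.54*d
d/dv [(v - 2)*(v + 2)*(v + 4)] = 3*v^2 + 8*v - 4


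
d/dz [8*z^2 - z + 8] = 16*z - 1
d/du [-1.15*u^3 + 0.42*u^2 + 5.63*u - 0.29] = -3.45*u^2 + 0.84*u + 5.63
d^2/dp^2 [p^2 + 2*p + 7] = 2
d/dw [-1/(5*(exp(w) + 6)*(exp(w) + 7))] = (2*exp(w) + 13)*exp(w)/(5*(exp(w) + 6)^2*(exp(w) + 7)^2)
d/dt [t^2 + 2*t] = 2*t + 2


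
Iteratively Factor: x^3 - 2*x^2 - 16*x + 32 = (x - 4)*(x^2 + 2*x - 8) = (x - 4)*(x + 4)*(x - 2)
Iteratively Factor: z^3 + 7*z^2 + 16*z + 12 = (z + 3)*(z^2 + 4*z + 4) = (z + 2)*(z + 3)*(z + 2)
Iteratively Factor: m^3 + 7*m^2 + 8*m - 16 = (m - 1)*(m^2 + 8*m + 16) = (m - 1)*(m + 4)*(m + 4)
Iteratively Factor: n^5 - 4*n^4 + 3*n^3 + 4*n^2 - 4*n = (n - 1)*(n^4 - 3*n^3 + 4*n) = (n - 1)*(n + 1)*(n^3 - 4*n^2 + 4*n) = (n - 2)*(n - 1)*(n + 1)*(n^2 - 2*n) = n*(n - 2)*(n - 1)*(n + 1)*(n - 2)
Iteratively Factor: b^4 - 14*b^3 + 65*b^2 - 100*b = (b - 5)*(b^3 - 9*b^2 + 20*b) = (b - 5)*(b - 4)*(b^2 - 5*b) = b*(b - 5)*(b - 4)*(b - 5)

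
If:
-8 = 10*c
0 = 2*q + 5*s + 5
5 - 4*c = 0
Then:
No Solution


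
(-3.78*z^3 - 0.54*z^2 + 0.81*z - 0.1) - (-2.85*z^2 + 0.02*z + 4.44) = -3.78*z^3 + 2.31*z^2 + 0.79*z - 4.54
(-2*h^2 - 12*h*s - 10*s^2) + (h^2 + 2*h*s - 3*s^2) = -h^2 - 10*h*s - 13*s^2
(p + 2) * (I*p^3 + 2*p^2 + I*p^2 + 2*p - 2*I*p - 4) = I*p^4 + 2*p^3 + 3*I*p^3 + 6*p^2 - 4*I*p - 8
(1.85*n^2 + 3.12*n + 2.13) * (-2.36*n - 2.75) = -4.366*n^3 - 12.4507*n^2 - 13.6068*n - 5.8575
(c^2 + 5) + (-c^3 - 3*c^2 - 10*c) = -c^3 - 2*c^2 - 10*c + 5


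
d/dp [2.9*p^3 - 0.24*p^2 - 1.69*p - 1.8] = 8.7*p^2 - 0.48*p - 1.69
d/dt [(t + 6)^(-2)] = -2/(t + 6)^3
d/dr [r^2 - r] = 2*r - 1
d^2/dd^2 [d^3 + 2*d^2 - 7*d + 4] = 6*d + 4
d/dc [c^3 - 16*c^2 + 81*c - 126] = 3*c^2 - 32*c + 81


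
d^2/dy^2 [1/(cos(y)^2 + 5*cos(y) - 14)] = (-4*sin(y)^4 + 83*sin(y)^2 - 205*cos(y)/4 - 15*cos(3*y)/4 - 1)/((cos(y) - 2)^3*(cos(y) + 7)^3)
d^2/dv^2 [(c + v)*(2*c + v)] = 2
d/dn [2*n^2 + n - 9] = 4*n + 1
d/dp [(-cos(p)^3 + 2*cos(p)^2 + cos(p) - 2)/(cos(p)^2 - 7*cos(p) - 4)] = (cos(p)^4 - 14*cos(p)^3 + 3*cos(p)^2 + 12*cos(p) + 18)*sin(p)/(sin(p)^2 + 7*cos(p) + 3)^2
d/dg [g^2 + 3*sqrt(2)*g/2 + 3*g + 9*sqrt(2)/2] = 2*g + 3*sqrt(2)/2 + 3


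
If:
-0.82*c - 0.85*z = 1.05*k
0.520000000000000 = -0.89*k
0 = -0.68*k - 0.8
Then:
No Solution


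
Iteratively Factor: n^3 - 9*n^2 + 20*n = (n - 5)*(n^2 - 4*n) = n*(n - 5)*(n - 4)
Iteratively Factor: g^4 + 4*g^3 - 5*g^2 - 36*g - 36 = (g + 2)*(g^3 + 2*g^2 - 9*g - 18) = (g + 2)*(g + 3)*(g^2 - g - 6) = (g + 2)^2*(g + 3)*(g - 3)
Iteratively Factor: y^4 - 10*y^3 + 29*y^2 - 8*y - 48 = (y - 4)*(y^3 - 6*y^2 + 5*y + 12) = (y - 4)^2*(y^2 - 2*y - 3) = (y - 4)^2*(y + 1)*(y - 3)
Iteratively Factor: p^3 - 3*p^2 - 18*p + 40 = (p + 4)*(p^2 - 7*p + 10) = (p - 5)*(p + 4)*(p - 2)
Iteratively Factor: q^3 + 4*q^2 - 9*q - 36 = (q + 3)*(q^2 + q - 12) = (q + 3)*(q + 4)*(q - 3)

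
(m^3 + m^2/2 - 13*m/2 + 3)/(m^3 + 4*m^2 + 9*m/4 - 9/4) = 2*(m - 2)/(2*m + 3)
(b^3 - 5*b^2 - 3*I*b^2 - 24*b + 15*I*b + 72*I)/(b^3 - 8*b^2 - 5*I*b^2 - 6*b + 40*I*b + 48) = (b + 3)/(b - 2*I)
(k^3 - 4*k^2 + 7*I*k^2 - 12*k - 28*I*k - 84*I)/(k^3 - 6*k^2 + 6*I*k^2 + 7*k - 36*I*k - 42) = (k + 2)/(k - I)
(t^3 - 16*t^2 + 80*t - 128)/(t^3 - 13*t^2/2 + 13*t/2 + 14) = 2*(t^2 - 12*t + 32)/(2*t^2 - 5*t - 7)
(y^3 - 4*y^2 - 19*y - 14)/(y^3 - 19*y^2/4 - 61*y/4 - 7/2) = 4*(y + 1)/(4*y + 1)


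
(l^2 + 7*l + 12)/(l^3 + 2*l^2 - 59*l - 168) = (l + 4)/(l^2 - l - 56)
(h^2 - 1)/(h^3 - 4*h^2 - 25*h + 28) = (h + 1)/(h^2 - 3*h - 28)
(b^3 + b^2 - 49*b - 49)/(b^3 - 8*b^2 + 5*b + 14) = (b + 7)/(b - 2)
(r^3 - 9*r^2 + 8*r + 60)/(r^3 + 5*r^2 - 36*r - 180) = (r^2 - 3*r - 10)/(r^2 + 11*r + 30)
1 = 1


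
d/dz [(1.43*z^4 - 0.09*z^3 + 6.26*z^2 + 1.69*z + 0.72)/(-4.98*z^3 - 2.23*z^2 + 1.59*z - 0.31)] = (-7.1214*z^6 - 6.3778*z^5 + 38.1966*z^4 + 14.773*z^3 + 24.5626*z^2 - 0.67*z - 1.6687)/(24.8004*z^6 + 22.2108*z^5 - 10.8635*z^4 - 4.0038*z^3 + 3.9107*z^2 - 0.9858*z + 0.0961)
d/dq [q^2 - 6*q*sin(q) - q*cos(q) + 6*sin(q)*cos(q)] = q*sin(q) - 6*q*cos(q) + 2*q - 6*sin(q) - cos(q) + 6*cos(2*q)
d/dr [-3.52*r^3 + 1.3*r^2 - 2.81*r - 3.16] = -10.56*r^2 + 2.6*r - 2.81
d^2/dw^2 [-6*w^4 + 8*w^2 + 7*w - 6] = 16 - 72*w^2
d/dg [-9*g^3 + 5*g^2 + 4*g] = -27*g^2 + 10*g + 4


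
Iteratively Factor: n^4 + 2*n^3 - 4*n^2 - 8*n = (n + 2)*(n^3 - 4*n) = n*(n + 2)*(n^2 - 4) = n*(n - 2)*(n + 2)*(n + 2)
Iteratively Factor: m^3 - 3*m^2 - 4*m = (m)*(m^2 - 3*m - 4) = m*(m - 4)*(m + 1)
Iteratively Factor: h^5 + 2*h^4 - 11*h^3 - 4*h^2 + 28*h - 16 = (h + 4)*(h^4 - 2*h^3 - 3*h^2 + 8*h - 4) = (h - 1)*(h + 4)*(h^3 - h^2 - 4*h + 4) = (h - 2)*(h - 1)*(h + 4)*(h^2 + h - 2) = (h - 2)*(h - 1)*(h + 2)*(h + 4)*(h - 1)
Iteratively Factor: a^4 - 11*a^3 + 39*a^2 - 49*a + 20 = (a - 4)*(a^3 - 7*a^2 + 11*a - 5) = (a - 5)*(a - 4)*(a^2 - 2*a + 1) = (a - 5)*(a - 4)*(a - 1)*(a - 1)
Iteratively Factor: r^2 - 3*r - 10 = (r + 2)*(r - 5)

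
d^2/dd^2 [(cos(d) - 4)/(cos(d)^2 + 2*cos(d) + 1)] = (-31*cos(d)/4 + 10*cos(2*d) - cos(3*d)/4 - 18)/(cos(d) + 1)^4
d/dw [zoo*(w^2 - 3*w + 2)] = zoo*(w + 1)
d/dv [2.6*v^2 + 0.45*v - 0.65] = 5.2*v + 0.45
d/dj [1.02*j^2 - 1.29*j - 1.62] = 2.04*j - 1.29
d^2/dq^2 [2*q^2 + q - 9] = 4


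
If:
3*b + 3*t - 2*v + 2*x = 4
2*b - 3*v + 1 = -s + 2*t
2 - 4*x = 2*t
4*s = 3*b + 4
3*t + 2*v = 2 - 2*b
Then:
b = -6/13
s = 17/26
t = 19/13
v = -19/26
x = -3/13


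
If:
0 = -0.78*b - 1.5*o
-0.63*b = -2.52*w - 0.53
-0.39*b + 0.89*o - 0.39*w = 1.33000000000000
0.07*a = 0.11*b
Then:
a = -2.06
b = -1.31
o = 0.68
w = -0.54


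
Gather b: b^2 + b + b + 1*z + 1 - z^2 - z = b^2 + 2*b - z^2 + 1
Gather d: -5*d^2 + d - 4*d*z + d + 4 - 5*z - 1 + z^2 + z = -5*d^2 + d*(2 - 4*z) + z^2 - 4*z + 3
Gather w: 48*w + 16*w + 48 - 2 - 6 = 64*w + 40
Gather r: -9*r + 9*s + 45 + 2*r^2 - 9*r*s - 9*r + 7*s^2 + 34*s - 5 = 2*r^2 + r*(-9*s - 18) + 7*s^2 + 43*s + 40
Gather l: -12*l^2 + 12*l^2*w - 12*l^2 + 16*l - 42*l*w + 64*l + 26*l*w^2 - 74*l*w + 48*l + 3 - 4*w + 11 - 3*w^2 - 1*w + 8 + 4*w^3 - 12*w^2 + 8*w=l^2*(12*w - 24) + l*(26*w^2 - 116*w + 128) + 4*w^3 - 15*w^2 + 3*w + 22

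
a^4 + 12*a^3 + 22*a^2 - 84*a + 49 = (a - 1)^2*(a + 7)^2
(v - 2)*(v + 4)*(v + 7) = v^3 + 9*v^2 + 6*v - 56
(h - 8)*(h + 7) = h^2 - h - 56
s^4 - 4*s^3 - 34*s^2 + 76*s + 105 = (s - 7)*(s - 3)*(s + 1)*(s + 5)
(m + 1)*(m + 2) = m^2 + 3*m + 2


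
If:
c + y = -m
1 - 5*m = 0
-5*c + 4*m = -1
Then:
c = 9/25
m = 1/5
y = -14/25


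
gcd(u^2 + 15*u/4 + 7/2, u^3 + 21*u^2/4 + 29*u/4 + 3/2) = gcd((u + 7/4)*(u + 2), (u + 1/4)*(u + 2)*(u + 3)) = u + 2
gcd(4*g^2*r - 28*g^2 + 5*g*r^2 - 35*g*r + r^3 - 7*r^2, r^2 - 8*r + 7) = r - 7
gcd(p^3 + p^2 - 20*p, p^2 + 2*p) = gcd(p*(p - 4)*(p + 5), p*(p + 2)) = p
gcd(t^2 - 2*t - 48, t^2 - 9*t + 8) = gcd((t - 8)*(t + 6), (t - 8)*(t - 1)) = t - 8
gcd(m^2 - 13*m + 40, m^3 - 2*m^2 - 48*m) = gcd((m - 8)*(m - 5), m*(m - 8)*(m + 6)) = m - 8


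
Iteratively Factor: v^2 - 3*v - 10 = (v - 5)*(v + 2)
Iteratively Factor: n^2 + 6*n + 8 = (n + 4)*(n + 2)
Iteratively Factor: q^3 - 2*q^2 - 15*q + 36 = (q - 3)*(q^2 + q - 12) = (q - 3)^2*(q + 4)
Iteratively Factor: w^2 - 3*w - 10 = (w - 5)*(w + 2)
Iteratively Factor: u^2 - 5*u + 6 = (u - 3)*(u - 2)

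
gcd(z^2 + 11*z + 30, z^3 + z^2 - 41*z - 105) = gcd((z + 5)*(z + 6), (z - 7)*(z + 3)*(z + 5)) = z + 5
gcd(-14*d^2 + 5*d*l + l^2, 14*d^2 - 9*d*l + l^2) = 2*d - l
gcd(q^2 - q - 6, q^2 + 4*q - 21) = q - 3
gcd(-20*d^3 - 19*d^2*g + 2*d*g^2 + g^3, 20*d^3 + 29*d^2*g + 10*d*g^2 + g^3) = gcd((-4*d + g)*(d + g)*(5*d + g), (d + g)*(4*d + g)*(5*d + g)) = 5*d^2 + 6*d*g + g^2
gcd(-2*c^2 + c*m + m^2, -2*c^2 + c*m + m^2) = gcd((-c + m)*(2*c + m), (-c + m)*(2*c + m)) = 2*c^2 - c*m - m^2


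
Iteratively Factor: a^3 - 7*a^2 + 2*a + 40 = (a - 4)*(a^2 - 3*a - 10) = (a - 4)*(a + 2)*(a - 5)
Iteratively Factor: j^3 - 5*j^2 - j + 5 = (j - 1)*(j^2 - 4*j - 5) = (j - 5)*(j - 1)*(j + 1)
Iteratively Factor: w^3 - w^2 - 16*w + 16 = (w - 1)*(w^2 - 16) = (w - 4)*(w - 1)*(w + 4)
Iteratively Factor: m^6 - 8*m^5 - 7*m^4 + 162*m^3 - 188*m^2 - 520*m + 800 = (m + 4)*(m^5 - 12*m^4 + 41*m^3 - 2*m^2 - 180*m + 200) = (m - 5)*(m + 4)*(m^4 - 7*m^3 + 6*m^2 + 28*m - 40) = (m - 5)*(m - 2)*(m + 4)*(m^3 - 5*m^2 - 4*m + 20) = (m - 5)*(m - 2)^2*(m + 4)*(m^2 - 3*m - 10) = (m - 5)*(m - 2)^2*(m + 2)*(m + 4)*(m - 5)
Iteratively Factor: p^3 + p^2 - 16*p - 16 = (p + 1)*(p^2 - 16) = (p + 1)*(p + 4)*(p - 4)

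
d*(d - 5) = d^2 - 5*d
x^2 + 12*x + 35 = (x + 5)*(x + 7)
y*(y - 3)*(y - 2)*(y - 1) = y^4 - 6*y^3 + 11*y^2 - 6*y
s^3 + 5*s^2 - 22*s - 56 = (s - 4)*(s + 2)*(s + 7)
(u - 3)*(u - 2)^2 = u^3 - 7*u^2 + 16*u - 12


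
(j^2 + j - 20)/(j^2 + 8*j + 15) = (j - 4)/(j + 3)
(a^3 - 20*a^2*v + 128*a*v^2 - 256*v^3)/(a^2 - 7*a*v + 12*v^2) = (-a^2 + 16*a*v - 64*v^2)/(-a + 3*v)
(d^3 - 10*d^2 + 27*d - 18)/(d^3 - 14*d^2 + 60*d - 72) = (d^2 - 4*d + 3)/(d^2 - 8*d + 12)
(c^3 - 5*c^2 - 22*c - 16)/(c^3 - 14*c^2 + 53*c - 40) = (c^2 + 3*c + 2)/(c^2 - 6*c + 5)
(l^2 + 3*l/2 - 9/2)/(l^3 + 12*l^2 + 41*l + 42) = (l - 3/2)/(l^2 + 9*l + 14)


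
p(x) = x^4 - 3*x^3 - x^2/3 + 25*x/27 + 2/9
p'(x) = 4*x^3 - 9*x^2 - 2*x/3 + 25/27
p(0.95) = -0.96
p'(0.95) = -4.40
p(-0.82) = 1.35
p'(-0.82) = -6.78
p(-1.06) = 3.70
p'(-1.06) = -13.24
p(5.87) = 574.66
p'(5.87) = 495.95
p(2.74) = -5.09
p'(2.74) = 13.81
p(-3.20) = 197.01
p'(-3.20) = -220.17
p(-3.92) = 408.31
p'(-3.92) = -375.70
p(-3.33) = 227.18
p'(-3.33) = -244.36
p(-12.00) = 25861.11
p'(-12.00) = -8199.07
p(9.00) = 4355.56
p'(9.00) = 2181.93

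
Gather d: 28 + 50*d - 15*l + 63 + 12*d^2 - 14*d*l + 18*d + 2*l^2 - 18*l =12*d^2 + d*(68 - 14*l) + 2*l^2 - 33*l + 91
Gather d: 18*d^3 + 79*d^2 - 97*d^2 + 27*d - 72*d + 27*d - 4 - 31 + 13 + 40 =18*d^3 - 18*d^2 - 18*d + 18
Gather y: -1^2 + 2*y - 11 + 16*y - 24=18*y - 36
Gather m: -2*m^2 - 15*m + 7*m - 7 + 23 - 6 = -2*m^2 - 8*m + 10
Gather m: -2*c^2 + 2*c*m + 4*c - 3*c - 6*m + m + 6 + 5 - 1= -2*c^2 + c + m*(2*c - 5) + 10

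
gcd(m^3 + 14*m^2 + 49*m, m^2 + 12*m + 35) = m + 7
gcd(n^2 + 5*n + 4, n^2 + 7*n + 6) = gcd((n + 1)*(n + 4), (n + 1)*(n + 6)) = n + 1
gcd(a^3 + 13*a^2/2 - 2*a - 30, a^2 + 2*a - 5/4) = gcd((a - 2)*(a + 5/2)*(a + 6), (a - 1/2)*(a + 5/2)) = a + 5/2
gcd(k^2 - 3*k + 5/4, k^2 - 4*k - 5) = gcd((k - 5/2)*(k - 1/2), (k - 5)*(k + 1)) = 1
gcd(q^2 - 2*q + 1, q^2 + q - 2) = q - 1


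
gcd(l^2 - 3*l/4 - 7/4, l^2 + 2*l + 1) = l + 1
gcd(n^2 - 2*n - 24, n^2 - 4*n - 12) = n - 6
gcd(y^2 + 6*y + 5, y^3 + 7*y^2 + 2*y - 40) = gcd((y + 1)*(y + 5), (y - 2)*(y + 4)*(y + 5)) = y + 5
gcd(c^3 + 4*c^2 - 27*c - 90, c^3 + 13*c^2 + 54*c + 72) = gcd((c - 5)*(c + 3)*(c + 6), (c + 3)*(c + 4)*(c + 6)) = c^2 + 9*c + 18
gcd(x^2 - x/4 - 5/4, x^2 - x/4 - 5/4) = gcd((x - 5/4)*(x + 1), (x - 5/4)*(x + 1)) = x^2 - x/4 - 5/4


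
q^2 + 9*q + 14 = (q + 2)*(q + 7)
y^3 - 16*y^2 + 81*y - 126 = (y - 7)*(y - 6)*(y - 3)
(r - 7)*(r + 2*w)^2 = r^3 + 4*r^2*w - 7*r^2 + 4*r*w^2 - 28*r*w - 28*w^2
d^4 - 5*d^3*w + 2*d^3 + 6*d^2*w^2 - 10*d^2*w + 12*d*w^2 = d*(d + 2)*(d - 3*w)*(d - 2*w)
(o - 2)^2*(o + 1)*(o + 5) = o^4 + 2*o^3 - 15*o^2 + 4*o + 20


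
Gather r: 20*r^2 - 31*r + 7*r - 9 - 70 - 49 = 20*r^2 - 24*r - 128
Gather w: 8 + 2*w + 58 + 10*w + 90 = 12*w + 156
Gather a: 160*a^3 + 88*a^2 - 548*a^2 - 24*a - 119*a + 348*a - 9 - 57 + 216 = 160*a^3 - 460*a^2 + 205*a + 150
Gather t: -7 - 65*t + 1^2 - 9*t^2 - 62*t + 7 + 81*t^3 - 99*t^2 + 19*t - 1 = 81*t^3 - 108*t^2 - 108*t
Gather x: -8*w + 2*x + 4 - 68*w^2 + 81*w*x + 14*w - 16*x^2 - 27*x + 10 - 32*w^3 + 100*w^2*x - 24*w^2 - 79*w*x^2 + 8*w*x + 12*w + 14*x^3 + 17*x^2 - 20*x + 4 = -32*w^3 - 92*w^2 + 18*w + 14*x^3 + x^2*(1 - 79*w) + x*(100*w^2 + 89*w - 45) + 18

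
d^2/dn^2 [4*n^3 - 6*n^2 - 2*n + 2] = 24*n - 12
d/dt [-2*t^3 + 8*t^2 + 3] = 2*t*(8 - 3*t)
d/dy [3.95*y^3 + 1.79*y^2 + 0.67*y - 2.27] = 11.85*y^2 + 3.58*y + 0.67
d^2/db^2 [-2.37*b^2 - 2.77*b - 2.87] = -4.74000000000000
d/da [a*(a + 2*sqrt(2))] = 2*a + 2*sqrt(2)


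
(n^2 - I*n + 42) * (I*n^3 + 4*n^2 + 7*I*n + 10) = I*n^5 + 5*n^4 + 45*I*n^3 + 185*n^2 + 284*I*n + 420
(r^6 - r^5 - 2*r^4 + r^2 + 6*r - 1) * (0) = 0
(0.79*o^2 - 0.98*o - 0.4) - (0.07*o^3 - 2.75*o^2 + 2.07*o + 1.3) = -0.07*o^3 + 3.54*o^2 - 3.05*o - 1.7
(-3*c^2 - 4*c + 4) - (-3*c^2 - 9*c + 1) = 5*c + 3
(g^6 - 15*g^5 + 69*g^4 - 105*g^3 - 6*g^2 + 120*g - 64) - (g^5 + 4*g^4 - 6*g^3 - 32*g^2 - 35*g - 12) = g^6 - 16*g^5 + 65*g^4 - 99*g^3 + 26*g^2 + 155*g - 52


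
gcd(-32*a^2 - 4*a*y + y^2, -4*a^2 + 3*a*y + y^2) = 4*a + y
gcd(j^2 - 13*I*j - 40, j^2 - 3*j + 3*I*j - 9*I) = 1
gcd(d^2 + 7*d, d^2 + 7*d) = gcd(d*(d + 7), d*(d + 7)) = d^2 + 7*d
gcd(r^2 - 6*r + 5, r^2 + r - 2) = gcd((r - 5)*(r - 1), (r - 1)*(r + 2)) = r - 1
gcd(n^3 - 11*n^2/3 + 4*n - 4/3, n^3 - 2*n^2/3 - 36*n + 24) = n - 2/3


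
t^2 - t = t*(t - 1)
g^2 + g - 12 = (g - 3)*(g + 4)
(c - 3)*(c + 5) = c^2 + 2*c - 15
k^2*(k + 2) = k^3 + 2*k^2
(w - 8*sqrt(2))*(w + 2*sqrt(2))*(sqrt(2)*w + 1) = sqrt(2)*w^3 - 11*w^2 - 38*sqrt(2)*w - 32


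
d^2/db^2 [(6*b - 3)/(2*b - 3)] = 48/(2*b - 3)^3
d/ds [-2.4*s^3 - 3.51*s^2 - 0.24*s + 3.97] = -7.2*s^2 - 7.02*s - 0.24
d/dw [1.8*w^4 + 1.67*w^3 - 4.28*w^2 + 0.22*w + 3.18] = 7.2*w^3 + 5.01*w^2 - 8.56*w + 0.22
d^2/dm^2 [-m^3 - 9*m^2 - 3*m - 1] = -6*m - 18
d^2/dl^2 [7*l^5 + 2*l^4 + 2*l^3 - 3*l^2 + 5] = 140*l^3 + 24*l^2 + 12*l - 6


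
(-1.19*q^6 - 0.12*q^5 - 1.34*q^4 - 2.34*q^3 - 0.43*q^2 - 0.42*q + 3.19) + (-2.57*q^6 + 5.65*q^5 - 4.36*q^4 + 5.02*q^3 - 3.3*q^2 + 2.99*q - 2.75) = -3.76*q^6 + 5.53*q^5 - 5.7*q^4 + 2.68*q^3 - 3.73*q^2 + 2.57*q + 0.44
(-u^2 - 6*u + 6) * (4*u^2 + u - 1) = -4*u^4 - 25*u^3 + 19*u^2 + 12*u - 6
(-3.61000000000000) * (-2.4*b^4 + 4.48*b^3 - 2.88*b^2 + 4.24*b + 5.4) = 8.664*b^4 - 16.1728*b^3 + 10.3968*b^2 - 15.3064*b - 19.494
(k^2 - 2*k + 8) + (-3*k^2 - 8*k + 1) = -2*k^2 - 10*k + 9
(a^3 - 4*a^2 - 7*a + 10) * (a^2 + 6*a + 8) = a^5 + 2*a^4 - 23*a^3 - 64*a^2 + 4*a + 80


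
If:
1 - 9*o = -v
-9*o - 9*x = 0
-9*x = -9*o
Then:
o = 0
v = -1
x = 0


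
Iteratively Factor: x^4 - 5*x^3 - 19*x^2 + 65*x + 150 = (x - 5)*(x^3 - 19*x - 30) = (x - 5)*(x + 3)*(x^2 - 3*x - 10) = (x - 5)*(x + 2)*(x + 3)*(x - 5)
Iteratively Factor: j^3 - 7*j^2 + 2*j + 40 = (j - 5)*(j^2 - 2*j - 8) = (j - 5)*(j - 4)*(j + 2)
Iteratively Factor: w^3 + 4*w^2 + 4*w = (w + 2)*(w^2 + 2*w) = (w + 2)^2*(w)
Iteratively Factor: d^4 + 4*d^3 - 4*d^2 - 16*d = (d + 4)*(d^3 - 4*d) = d*(d + 4)*(d^2 - 4) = d*(d - 2)*(d + 4)*(d + 2)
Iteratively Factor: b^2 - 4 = (b + 2)*(b - 2)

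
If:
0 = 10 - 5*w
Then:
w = 2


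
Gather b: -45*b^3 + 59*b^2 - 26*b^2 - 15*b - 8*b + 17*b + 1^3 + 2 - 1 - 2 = -45*b^3 + 33*b^2 - 6*b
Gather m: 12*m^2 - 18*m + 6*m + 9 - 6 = 12*m^2 - 12*m + 3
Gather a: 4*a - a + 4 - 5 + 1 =3*a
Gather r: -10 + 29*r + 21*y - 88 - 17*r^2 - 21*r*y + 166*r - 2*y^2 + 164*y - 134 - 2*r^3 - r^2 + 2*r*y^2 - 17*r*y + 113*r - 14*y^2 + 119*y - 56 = -2*r^3 - 18*r^2 + r*(2*y^2 - 38*y + 308) - 16*y^2 + 304*y - 288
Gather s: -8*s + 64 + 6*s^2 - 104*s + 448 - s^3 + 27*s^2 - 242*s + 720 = -s^3 + 33*s^2 - 354*s + 1232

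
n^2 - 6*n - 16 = (n - 8)*(n + 2)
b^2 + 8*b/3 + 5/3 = (b + 1)*(b + 5/3)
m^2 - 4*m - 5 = (m - 5)*(m + 1)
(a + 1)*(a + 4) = a^2 + 5*a + 4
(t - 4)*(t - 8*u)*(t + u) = t^3 - 7*t^2*u - 4*t^2 - 8*t*u^2 + 28*t*u + 32*u^2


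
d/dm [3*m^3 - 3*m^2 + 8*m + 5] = 9*m^2 - 6*m + 8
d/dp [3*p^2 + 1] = 6*p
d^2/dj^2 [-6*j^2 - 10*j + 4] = -12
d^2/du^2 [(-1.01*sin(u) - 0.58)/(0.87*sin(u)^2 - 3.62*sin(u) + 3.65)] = (0.764469000000001*sin(u)^5 + 4.93690199999999*sin(u)^4 - 26.252424*sin(u)^3 + 10.94451*sin(u)^2 + 51.322707*sin(u) - 38.207784)/(0.87*sin(u)^2 - 3.62*sin(u) + 3.65)^3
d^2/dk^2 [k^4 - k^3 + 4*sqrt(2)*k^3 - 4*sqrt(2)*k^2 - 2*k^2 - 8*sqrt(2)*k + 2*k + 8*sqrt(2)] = 12*k^2 - 6*k + 24*sqrt(2)*k - 8*sqrt(2) - 4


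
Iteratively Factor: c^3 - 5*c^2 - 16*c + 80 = (c + 4)*(c^2 - 9*c + 20) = (c - 5)*(c + 4)*(c - 4)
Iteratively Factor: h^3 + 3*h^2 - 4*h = (h)*(h^2 + 3*h - 4) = h*(h + 4)*(h - 1)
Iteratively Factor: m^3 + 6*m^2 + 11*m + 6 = (m + 1)*(m^2 + 5*m + 6) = (m + 1)*(m + 3)*(m + 2)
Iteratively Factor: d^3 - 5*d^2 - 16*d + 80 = (d + 4)*(d^2 - 9*d + 20) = (d - 4)*(d + 4)*(d - 5)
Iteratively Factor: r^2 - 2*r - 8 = (r + 2)*(r - 4)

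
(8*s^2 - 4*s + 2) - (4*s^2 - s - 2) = 4*s^2 - 3*s + 4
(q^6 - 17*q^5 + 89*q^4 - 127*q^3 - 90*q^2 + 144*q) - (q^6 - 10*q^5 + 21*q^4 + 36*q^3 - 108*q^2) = -7*q^5 + 68*q^4 - 163*q^3 + 18*q^2 + 144*q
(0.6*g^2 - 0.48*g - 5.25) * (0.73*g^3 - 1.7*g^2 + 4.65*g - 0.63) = 0.438*g^5 - 1.3704*g^4 - 0.2265*g^3 + 6.315*g^2 - 24.1101*g + 3.3075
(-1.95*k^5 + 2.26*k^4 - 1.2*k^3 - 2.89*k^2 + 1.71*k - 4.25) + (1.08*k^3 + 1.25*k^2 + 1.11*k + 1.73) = -1.95*k^5 + 2.26*k^4 - 0.12*k^3 - 1.64*k^2 + 2.82*k - 2.52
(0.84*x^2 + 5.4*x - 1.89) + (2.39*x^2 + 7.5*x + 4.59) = 3.23*x^2 + 12.9*x + 2.7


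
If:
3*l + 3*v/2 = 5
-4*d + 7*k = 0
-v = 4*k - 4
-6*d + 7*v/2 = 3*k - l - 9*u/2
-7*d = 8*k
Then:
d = 0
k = 0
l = -1/3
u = -82/27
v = 4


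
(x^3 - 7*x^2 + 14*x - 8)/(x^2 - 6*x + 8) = x - 1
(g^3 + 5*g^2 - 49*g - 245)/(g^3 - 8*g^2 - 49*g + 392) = (g + 5)/(g - 8)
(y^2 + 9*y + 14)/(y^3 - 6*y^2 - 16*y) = (y + 7)/(y*(y - 8))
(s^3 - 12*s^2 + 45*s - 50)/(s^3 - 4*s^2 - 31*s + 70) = (s^2 - 10*s + 25)/(s^2 - 2*s - 35)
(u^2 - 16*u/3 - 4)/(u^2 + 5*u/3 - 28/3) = (3*u^2 - 16*u - 12)/(3*u^2 + 5*u - 28)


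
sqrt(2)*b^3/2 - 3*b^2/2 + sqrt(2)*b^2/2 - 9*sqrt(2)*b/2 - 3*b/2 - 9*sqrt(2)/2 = (b - 3*sqrt(2))*(b + 3*sqrt(2)/2)*(sqrt(2)*b/2 + sqrt(2)/2)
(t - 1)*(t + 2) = t^2 + t - 2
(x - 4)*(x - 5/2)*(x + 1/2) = x^3 - 6*x^2 + 27*x/4 + 5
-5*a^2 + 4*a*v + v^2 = (-a + v)*(5*a + v)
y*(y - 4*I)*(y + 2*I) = y^3 - 2*I*y^2 + 8*y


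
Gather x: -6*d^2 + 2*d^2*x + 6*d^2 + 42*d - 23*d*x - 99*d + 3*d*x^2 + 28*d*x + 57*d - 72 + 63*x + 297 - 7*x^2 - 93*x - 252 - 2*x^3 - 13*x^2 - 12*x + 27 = -2*x^3 + x^2*(3*d - 20) + x*(2*d^2 + 5*d - 42)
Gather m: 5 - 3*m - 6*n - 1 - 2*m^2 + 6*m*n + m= -2*m^2 + m*(6*n - 2) - 6*n + 4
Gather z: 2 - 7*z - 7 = -7*z - 5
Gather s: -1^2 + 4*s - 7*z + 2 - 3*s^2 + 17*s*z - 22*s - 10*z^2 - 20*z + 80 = -3*s^2 + s*(17*z - 18) - 10*z^2 - 27*z + 81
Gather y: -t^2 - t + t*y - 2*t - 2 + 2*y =-t^2 - 3*t + y*(t + 2) - 2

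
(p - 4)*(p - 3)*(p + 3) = p^3 - 4*p^2 - 9*p + 36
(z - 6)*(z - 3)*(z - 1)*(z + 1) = z^4 - 9*z^3 + 17*z^2 + 9*z - 18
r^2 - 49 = (r - 7)*(r + 7)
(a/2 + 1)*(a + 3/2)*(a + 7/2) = a^3/2 + 7*a^2/2 + 61*a/8 + 21/4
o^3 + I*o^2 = o^2*(o + I)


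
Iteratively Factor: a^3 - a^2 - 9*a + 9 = (a + 3)*(a^2 - 4*a + 3) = (a - 1)*(a + 3)*(a - 3)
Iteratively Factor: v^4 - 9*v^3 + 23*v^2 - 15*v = (v - 3)*(v^3 - 6*v^2 + 5*v) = v*(v - 3)*(v^2 - 6*v + 5) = v*(v - 3)*(v - 1)*(v - 5)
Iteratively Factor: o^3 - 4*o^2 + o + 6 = (o - 3)*(o^2 - o - 2) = (o - 3)*(o + 1)*(o - 2)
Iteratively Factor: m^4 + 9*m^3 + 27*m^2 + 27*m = (m + 3)*(m^3 + 6*m^2 + 9*m) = (m + 3)^2*(m^2 + 3*m) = m*(m + 3)^2*(m + 3)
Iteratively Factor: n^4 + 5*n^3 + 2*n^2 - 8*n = (n)*(n^3 + 5*n^2 + 2*n - 8) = n*(n + 4)*(n^2 + n - 2) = n*(n + 2)*(n + 4)*(n - 1)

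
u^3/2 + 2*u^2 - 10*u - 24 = (u/2 + 1)*(u - 4)*(u + 6)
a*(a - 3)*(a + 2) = a^3 - a^2 - 6*a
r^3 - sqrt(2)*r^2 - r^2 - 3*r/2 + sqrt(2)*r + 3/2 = (r - 1)*(r - 3*sqrt(2)/2)*(r + sqrt(2)/2)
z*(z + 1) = z^2 + z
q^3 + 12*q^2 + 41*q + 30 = (q + 1)*(q + 5)*(q + 6)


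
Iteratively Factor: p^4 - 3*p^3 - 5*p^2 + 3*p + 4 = (p - 1)*(p^3 - 2*p^2 - 7*p - 4) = (p - 4)*(p - 1)*(p^2 + 2*p + 1) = (p - 4)*(p - 1)*(p + 1)*(p + 1)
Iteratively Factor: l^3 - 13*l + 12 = (l + 4)*(l^2 - 4*l + 3) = (l - 1)*(l + 4)*(l - 3)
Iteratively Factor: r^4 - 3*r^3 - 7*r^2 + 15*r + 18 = (r - 3)*(r^3 - 7*r - 6) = (r - 3)^2*(r^2 + 3*r + 2) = (r - 3)^2*(r + 1)*(r + 2)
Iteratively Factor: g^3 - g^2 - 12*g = (g - 4)*(g^2 + 3*g) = (g - 4)*(g + 3)*(g)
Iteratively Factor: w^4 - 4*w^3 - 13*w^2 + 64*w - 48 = (w - 4)*(w^3 - 13*w + 12) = (w - 4)*(w - 1)*(w^2 + w - 12) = (w - 4)*(w - 1)*(w + 4)*(w - 3)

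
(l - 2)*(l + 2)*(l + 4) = l^3 + 4*l^2 - 4*l - 16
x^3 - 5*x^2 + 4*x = x*(x - 4)*(x - 1)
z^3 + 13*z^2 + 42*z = z*(z + 6)*(z + 7)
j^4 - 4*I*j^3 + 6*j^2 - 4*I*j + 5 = (j - 5*I)*(j - I)*(j + I)^2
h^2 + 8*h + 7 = (h + 1)*(h + 7)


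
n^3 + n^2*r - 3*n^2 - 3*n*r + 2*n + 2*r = (n - 2)*(n - 1)*(n + r)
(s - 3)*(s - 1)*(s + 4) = s^3 - 13*s + 12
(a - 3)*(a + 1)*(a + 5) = a^3 + 3*a^2 - 13*a - 15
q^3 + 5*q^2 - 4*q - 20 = (q - 2)*(q + 2)*(q + 5)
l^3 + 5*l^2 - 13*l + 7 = (l - 1)^2*(l + 7)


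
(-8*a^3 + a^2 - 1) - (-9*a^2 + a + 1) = -8*a^3 + 10*a^2 - a - 2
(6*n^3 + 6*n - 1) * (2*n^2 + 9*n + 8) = 12*n^5 + 54*n^4 + 60*n^3 + 52*n^2 + 39*n - 8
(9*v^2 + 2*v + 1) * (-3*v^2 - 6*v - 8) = -27*v^4 - 60*v^3 - 87*v^2 - 22*v - 8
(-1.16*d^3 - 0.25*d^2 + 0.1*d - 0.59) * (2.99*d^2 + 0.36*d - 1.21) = -3.4684*d^5 - 1.1651*d^4 + 1.6126*d^3 - 1.4256*d^2 - 0.3334*d + 0.7139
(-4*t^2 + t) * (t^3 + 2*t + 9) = -4*t^5 + t^4 - 8*t^3 - 34*t^2 + 9*t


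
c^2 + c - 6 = (c - 2)*(c + 3)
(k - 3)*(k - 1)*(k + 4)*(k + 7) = k^4 + 7*k^3 - 13*k^2 - 79*k + 84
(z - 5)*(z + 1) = z^2 - 4*z - 5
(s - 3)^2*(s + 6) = s^3 - 27*s + 54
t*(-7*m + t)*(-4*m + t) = 28*m^2*t - 11*m*t^2 + t^3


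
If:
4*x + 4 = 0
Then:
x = -1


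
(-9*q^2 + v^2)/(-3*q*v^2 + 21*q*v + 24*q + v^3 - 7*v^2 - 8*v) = (3*q + v)/(v^2 - 7*v - 8)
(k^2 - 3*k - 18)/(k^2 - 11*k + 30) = (k + 3)/(k - 5)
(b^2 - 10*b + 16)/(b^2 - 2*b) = (b - 8)/b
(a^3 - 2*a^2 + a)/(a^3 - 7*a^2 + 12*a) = (a^2 - 2*a + 1)/(a^2 - 7*a + 12)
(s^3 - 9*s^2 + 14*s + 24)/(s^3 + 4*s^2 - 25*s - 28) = (s - 6)/(s + 7)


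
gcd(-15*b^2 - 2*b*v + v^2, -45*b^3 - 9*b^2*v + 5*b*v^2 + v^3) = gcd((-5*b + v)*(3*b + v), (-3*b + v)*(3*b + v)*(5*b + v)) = 3*b + v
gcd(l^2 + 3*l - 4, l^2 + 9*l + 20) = l + 4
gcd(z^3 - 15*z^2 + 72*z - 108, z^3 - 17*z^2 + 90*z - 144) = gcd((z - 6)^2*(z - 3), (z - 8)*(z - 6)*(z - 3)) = z^2 - 9*z + 18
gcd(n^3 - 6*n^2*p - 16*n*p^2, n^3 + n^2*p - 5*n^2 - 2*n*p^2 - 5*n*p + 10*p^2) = n + 2*p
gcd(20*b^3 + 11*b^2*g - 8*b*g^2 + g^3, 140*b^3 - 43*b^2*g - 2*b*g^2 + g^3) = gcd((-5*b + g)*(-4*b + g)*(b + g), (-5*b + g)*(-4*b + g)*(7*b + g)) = 20*b^2 - 9*b*g + g^2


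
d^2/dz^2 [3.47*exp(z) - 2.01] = 3.47*exp(z)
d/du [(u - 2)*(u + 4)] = 2*u + 2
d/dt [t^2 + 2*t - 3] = 2*t + 2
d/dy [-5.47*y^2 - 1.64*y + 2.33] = -10.94*y - 1.64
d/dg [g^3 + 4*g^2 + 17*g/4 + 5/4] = 3*g^2 + 8*g + 17/4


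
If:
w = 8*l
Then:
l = w/8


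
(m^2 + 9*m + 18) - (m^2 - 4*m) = 13*m + 18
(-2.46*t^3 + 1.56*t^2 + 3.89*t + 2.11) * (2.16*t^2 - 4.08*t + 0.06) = -5.3136*t^5 + 13.4064*t^4 + 1.89*t^3 - 11.22*t^2 - 8.3754*t + 0.1266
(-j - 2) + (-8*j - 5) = -9*j - 7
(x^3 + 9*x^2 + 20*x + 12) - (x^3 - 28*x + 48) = 9*x^2 + 48*x - 36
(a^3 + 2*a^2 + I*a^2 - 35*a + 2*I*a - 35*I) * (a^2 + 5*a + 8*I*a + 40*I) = a^5 + 7*a^4 + 9*I*a^4 - 33*a^3 + 63*I*a^3 - 231*a^2 - 225*I*a^2 + 200*a - 1575*I*a + 1400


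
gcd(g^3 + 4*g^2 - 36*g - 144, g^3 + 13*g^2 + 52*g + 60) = g + 6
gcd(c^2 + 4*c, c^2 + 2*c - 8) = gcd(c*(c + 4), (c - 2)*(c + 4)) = c + 4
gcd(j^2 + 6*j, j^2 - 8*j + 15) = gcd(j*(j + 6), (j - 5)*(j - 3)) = 1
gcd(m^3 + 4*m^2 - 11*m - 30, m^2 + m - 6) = 1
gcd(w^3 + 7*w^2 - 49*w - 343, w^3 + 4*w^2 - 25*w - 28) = w + 7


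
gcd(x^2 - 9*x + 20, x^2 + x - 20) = x - 4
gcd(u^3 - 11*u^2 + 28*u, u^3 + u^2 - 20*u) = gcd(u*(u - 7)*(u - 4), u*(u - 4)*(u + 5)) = u^2 - 4*u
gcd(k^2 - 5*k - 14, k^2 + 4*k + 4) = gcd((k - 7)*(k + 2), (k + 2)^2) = k + 2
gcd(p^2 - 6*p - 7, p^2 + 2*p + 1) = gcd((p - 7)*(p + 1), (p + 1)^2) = p + 1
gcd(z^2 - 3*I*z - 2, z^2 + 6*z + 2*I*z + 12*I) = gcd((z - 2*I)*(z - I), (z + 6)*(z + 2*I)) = 1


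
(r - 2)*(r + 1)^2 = r^3 - 3*r - 2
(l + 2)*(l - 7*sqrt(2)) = l^2 - 7*sqrt(2)*l + 2*l - 14*sqrt(2)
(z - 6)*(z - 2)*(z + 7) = z^3 - z^2 - 44*z + 84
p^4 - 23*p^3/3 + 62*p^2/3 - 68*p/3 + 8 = (p - 3)*(p - 2)^2*(p - 2/3)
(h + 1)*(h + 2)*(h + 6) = h^3 + 9*h^2 + 20*h + 12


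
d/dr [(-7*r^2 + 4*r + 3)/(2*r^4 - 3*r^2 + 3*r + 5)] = (2*(2 - 7*r)*(2*r^4 - 3*r^2 + 3*r + 5) - (-7*r^2 + 4*r + 3)*(8*r^3 - 6*r + 3))/(2*r^4 - 3*r^2 + 3*r + 5)^2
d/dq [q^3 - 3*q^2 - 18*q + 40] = 3*q^2 - 6*q - 18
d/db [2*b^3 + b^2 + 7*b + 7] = 6*b^2 + 2*b + 7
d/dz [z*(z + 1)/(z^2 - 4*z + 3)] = (-5*z^2 + 6*z + 3)/(z^4 - 8*z^3 + 22*z^2 - 24*z + 9)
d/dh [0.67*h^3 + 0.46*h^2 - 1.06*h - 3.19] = 2.01*h^2 + 0.92*h - 1.06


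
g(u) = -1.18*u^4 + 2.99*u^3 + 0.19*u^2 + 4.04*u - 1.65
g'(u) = -4.72*u^3 + 8.97*u^2 + 0.38*u + 4.04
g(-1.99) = -51.01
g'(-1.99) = 76.00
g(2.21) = 12.33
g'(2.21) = -2.26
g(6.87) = -1623.95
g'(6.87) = -1100.42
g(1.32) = 7.31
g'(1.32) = 9.32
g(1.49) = 8.87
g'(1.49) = 8.91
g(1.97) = 12.13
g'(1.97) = 3.51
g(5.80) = -723.79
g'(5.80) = -612.93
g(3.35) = -22.19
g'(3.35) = -71.47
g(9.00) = -5512.17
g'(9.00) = -2706.85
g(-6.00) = -2194.17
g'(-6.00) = 1344.20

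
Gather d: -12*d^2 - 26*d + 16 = -12*d^2 - 26*d + 16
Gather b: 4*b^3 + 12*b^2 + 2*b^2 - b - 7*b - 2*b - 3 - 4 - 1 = 4*b^3 + 14*b^2 - 10*b - 8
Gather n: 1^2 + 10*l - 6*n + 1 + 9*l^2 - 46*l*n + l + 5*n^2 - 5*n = 9*l^2 + 11*l + 5*n^2 + n*(-46*l - 11) + 2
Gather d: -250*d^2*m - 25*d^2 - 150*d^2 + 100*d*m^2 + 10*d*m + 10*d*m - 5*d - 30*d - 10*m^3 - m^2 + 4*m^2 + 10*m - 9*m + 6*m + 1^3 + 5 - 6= d^2*(-250*m - 175) + d*(100*m^2 + 20*m - 35) - 10*m^3 + 3*m^2 + 7*m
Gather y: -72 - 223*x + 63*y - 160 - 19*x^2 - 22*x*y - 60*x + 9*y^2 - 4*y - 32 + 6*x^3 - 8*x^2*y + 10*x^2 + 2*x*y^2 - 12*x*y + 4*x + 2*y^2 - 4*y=6*x^3 - 9*x^2 - 279*x + y^2*(2*x + 11) + y*(-8*x^2 - 34*x + 55) - 264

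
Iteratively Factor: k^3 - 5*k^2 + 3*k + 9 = (k + 1)*(k^2 - 6*k + 9) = (k - 3)*(k + 1)*(k - 3)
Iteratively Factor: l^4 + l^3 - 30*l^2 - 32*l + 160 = (l - 2)*(l^3 + 3*l^2 - 24*l - 80) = (l - 2)*(l + 4)*(l^2 - l - 20) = (l - 5)*(l - 2)*(l + 4)*(l + 4)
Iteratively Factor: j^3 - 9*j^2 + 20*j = (j - 5)*(j^2 - 4*j) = (j - 5)*(j - 4)*(j)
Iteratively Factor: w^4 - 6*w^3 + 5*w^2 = (w - 5)*(w^3 - w^2) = w*(w - 5)*(w^2 - w) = w^2*(w - 5)*(w - 1)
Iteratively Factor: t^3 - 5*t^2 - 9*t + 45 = (t - 5)*(t^2 - 9) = (t - 5)*(t + 3)*(t - 3)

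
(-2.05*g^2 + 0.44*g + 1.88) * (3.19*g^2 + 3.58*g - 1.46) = -6.5395*g^4 - 5.9354*g^3 + 10.5654*g^2 + 6.088*g - 2.7448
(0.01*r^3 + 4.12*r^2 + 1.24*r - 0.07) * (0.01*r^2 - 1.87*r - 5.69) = 0.0001*r^5 + 0.0225*r^4 - 7.7489*r^3 - 25.7623*r^2 - 6.9247*r + 0.3983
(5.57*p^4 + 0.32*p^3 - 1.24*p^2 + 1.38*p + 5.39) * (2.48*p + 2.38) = 13.8136*p^5 + 14.0502*p^4 - 2.3136*p^3 + 0.4712*p^2 + 16.6516*p + 12.8282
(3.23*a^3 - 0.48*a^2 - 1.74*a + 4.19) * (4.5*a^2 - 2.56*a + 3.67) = 14.535*a^5 - 10.4288*a^4 + 5.2529*a^3 + 21.5478*a^2 - 17.1122*a + 15.3773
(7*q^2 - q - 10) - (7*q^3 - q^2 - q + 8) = -7*q^3 + 8*q^2 - 18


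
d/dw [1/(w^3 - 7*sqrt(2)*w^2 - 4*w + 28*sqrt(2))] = (-3*w^2 + 14*sqrt(2)*w + 4)/(w^3 - 7*sqrt(2)*w^2 - 4*w + 28*sqrt(2))^2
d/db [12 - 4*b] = -4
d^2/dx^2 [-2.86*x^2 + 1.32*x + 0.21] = -5.72000000000000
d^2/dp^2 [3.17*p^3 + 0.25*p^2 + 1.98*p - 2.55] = 19.02*p + 0.5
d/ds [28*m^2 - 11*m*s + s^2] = -11*m + 2*s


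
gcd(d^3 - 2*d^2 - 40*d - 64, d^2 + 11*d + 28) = d + 4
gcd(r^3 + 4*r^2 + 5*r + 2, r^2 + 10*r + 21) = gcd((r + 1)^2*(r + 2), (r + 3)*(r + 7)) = 1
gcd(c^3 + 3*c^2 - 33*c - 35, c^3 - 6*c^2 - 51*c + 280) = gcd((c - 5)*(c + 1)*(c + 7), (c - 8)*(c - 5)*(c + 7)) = c^2 + 2*c - 35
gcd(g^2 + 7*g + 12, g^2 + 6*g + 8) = g + 4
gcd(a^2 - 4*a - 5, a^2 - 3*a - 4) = a + 1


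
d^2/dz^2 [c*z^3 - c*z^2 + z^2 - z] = 6*c*z - 2*c + 2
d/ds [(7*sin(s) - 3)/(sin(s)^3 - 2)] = (-14*sin(s)^3 + 9*sin(s)^2 - 14)*cos(s)/(sin(s)^3 - 2)^2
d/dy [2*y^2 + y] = 4*y + 1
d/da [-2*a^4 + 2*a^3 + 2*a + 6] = -8*a^3 + 6*a^2 + 2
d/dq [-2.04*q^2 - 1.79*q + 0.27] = -4.08*q - 1.79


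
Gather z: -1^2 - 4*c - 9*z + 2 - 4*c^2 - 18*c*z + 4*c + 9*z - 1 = -4*c^2 - 18*c*z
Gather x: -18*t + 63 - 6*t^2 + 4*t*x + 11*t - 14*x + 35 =-6*t^2 - 7*t + x*(4*t - 14) + 98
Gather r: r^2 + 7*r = r^2 + 7*r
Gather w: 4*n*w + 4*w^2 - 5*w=4*w^2 + w*(4*n - 5)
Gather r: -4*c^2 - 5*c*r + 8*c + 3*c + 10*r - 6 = -4*c^2 + 11*c + r*(10 - 5*c) - 6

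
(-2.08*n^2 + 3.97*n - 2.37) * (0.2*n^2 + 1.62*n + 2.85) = -0.416*n^4 - 2.5756*n^3 + 0.0294*n^2 + 7.4751*n - 6.7545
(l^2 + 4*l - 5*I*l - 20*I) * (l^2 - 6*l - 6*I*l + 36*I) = l^4 - 2*l^3 - 11*I*l^3 - 54*l^2 + 22*I*l^2 + 60*l + 264*I*l + 720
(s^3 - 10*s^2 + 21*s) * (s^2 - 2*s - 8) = s^5 - 12*s^4 + 33*s^3 + 38*s^2 - 168*s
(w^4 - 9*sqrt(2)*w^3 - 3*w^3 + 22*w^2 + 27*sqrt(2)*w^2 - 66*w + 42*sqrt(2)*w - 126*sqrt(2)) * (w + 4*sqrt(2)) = w^5 - 5*sqrt(2)*w^4 - 3*w^4 - 50*w^3 + 15*sqrt(2)*w^3 + 150*w^2 + 130*sqrt(2)*w^2 - 390*sqrt(2)*w + 336*w - 1008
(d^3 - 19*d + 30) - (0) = d^3 - 19*d + 30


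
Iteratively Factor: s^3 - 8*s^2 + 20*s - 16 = (s - 2)*(s^2 - 6*s + 8) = (s - 2)^2*(s - 4)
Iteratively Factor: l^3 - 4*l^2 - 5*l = (l)*(l^2 - 4*l - 5) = l*(l - 5)*(l + 1)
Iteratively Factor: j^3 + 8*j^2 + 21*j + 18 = (j + 3)*(j^2 + 5*j + 6) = (j + 3)^2*(j + 2)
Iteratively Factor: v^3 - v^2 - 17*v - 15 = (v + 3)*(v^2 - 4*v - 5) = (v - 5)*(v + 3)*(v + 1)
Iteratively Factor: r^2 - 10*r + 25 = (r - 5)*(r - 5)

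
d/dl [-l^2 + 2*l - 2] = 2 - 2*l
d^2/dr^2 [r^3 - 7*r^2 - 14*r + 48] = 6*r - 14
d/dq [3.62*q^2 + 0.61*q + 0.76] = 7.24*q + 0.61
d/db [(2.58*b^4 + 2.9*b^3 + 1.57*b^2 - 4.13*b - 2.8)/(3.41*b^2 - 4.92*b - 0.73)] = (17.5956*b^5 - 28.1918*b^4 - 36.0696*b^3 + 0.00789999999999935*b^2 + 16.8038*b - 10.7611)/(11.6281*b^4 - 33.5544*b^3 + 19.2278*b^2 + 7.1832*b + 0.5329)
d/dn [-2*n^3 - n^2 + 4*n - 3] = -6*n^2 - 2*n + 4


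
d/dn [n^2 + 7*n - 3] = 2*n + 7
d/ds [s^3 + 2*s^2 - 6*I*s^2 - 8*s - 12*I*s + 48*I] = 3*s^2 + s*(4 - 12*I) - 8 - 12*I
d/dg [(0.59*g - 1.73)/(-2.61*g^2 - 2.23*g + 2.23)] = (1.5399*g^2 - 9.0306*g - 2.5422)/(6.8121*g^4 + 11.6406*g^3 - 6.6677*g^2 - 9.9458*g + 4.9729)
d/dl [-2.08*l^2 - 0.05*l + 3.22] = -4.16*l - 0.05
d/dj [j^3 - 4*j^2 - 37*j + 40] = 3*j^2 - 8*j - 37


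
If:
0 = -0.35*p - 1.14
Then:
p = -3.26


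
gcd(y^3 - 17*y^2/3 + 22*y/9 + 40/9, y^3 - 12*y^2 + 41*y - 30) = y - 5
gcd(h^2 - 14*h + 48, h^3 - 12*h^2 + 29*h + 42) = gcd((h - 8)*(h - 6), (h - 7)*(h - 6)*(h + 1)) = h - 6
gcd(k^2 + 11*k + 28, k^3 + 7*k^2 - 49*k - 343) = k + 7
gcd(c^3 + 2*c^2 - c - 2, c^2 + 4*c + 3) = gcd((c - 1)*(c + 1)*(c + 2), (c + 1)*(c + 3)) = c + 1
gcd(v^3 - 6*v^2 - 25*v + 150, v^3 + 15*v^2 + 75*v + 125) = v + 5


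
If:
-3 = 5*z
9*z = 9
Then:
No Solution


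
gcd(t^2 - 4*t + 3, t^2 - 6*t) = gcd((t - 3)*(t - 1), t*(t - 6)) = 1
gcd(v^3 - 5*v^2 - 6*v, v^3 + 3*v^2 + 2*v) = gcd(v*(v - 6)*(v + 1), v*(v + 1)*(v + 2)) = v^2 + v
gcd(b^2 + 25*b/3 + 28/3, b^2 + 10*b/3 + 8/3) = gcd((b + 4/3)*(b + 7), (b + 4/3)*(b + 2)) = b + 4/3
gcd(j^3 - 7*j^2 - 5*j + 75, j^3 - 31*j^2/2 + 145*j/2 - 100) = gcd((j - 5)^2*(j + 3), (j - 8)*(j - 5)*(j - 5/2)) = j - 5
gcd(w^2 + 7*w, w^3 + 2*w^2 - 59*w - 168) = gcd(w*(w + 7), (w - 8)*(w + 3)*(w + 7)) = w + 7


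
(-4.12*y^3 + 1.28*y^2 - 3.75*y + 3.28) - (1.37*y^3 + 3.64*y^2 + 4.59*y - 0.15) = -5.49*y^3 - 2.36*y^2 - 8.34*y + 3.43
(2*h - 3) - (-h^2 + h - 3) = h^2 + h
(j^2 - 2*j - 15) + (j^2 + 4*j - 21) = 2*j^2 + 2*j - 36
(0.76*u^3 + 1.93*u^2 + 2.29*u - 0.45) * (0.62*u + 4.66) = 0.4712*u^4 + 4.7382*u^3 + 10.4136*u^2 + 10.3924*u - 2.097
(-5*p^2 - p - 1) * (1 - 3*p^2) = 15*p^4 + 3*p^3 - 2*p^2 - p - 1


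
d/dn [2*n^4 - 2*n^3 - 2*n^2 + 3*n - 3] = 8*n^3 - 6*n^2 - 4*n + 3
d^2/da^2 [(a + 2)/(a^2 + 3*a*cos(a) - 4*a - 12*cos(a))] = ((2*a + 4)*(-3*a*sin(a) + 2*a + 12*sin(a) + 3*cos(a) - 4)^2 + (a^2 + 3*a*cos(a) - 4*a - 12*cos(a))*(3*a^2*cos(a) + 12*a*sin(a) - 6*a*cos(a) - 6*a - 12*sin(a) - 30*cos(a) + 4))/((a - 4)^3*(a + 3*cos(a))^3)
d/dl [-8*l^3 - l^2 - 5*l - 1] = -24*l^2 - 2*l - 5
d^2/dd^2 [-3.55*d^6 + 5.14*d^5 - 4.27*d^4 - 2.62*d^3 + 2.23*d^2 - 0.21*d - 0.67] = -106.5*d^4 + 102.8*d^3 - 51.24*d^2 - 15.72*d + 4.46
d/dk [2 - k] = -1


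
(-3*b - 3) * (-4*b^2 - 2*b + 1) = 12*b^3 + 18*b^2 + 3*b - 3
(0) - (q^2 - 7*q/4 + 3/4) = -q^2 + 7*q/4 - 3/4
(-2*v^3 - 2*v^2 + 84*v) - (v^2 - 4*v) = -2*v^3 - 3*v^2 + 88*v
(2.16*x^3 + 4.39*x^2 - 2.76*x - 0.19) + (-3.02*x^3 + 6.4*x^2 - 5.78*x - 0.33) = -0.86*x^3 + 10.79*x^2 - 8.54*x - 0.52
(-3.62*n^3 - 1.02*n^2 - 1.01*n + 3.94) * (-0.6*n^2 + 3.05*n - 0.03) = 2.172*n^5 - 10.429*n^4 - 2.3964*n^3 - 5.4139*n^2 + 12.0473*n - 0.1182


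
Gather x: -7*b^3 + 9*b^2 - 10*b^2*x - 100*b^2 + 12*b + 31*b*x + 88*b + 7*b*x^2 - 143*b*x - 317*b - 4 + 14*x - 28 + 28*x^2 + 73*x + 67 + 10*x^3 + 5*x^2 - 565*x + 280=-7*b^3 - 91*b^2 - 217*b + 10*x^3 + x^2*(7*b + 33) + x*(-10*b^2 - 112*b - 478) + 315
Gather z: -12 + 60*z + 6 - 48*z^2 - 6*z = -48*z^2 + 54*z - 6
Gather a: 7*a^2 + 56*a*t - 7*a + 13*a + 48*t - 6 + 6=7*a^2 + a*(56*t + 6) + 48*t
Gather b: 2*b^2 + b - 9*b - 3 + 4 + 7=2*b^2 - 8*b + 8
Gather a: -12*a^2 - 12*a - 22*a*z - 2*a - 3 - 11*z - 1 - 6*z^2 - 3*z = -12*a^2 + a*(-22*z - 14) - 6*z^2 - 14*z - 4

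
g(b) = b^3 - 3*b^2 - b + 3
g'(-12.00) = 503.00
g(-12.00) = -2145.00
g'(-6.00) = 143.00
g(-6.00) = -315.00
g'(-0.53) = 3.02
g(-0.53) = 2.54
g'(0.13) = -1.73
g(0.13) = 2.82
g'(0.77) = -3.84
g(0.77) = 0.91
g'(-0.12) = -0.24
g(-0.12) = 3.08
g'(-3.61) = 59.76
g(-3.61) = -79.53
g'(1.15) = -3.93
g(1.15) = -0.60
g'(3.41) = 13.42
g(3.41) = 4.36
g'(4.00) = 23.00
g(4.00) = 15.00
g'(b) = 3*b^2 - 6*b - 1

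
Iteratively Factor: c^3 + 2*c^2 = (c)*(c^2 + 2*c) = c*(c + 2)*(c)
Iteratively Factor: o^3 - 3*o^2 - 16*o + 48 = (o - 4)*(o^2 + o - 12) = (o - 4)*(o + 4)*(o - 3)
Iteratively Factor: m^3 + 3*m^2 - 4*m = (m - 1)*(m^2 + 4*m) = (m - 1)*(m + 4)*(m)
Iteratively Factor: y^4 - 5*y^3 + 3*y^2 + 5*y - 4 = (y - 1)*(y^3 - 4*y^2 - y + 4) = (y - 1)*(y + 1)*(y^2 - 5*y + 4) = (y - 1)^2*(y + 1)*(y - 4)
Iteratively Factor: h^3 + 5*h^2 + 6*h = (h)*(h^2 + 5*h + 6) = h*(h + 3)*(h + 2)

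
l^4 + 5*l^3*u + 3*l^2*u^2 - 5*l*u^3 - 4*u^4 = (l - u)*(l + u)^2*(l + 4*u)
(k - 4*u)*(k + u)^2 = k^3 - 2*k^2*u - 7*k*u^2 - 4*u^3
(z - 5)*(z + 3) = z^2 - 2*z - 15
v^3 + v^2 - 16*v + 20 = (v - 2)^2*(v + 5)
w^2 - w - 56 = (w - 8)*(w + 7)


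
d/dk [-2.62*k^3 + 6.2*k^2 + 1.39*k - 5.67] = -7.86*k^2 + 12.4*k + 1.39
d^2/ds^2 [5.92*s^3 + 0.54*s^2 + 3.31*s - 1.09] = 35.52*s + 1.08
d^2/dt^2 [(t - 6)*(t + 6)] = 2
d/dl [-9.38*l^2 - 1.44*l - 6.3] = -18.76*l - 1.44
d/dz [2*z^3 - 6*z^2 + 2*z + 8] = 6*z^2 - 12*z + 2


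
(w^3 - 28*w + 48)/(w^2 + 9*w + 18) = (w^2 - 6*w + 8)/(w + 3)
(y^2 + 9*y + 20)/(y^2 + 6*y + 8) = (y + 5)/(y + 2)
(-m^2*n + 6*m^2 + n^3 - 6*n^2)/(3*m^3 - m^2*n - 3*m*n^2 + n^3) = (6 - n)/(3*m - n)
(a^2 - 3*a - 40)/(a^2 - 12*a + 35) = (a^2 - 3*a - 40)/(a^2 - 12*a + 35)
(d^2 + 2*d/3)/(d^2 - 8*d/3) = (3*d + 2)/(3*d - 8)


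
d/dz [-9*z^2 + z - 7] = 1 - 18*z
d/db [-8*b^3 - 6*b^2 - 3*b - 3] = -24*b^2 - 12*b - 3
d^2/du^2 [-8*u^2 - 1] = -16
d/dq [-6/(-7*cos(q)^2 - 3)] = 168*sin(2*q)/(7*cos(2*q) + 13)^2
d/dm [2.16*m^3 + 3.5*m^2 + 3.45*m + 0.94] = 6.48*m^2 + 7.0*m + 3.45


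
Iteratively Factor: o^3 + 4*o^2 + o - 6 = (o + 2)*(o^2 + 2*o - 3) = (o + 2)*(o + 3)*(o - 1)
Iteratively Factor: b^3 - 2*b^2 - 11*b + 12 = (b - 4)*(b^2 + 2*b - 3) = (b - 4)*(b - 1)*(b + 3)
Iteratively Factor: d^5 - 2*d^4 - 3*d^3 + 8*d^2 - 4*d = (d)*(d^4 - 2*d^3 - 3*d^2 + 8*d - 4) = d*(d - 1)*(d^3 - d^2 - 4*d + 4) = d*(d - 2)*(d - 1)*(d^2 + d - 2) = d*(d - 2)*(d - 1)*(d + 2)*(d - 1)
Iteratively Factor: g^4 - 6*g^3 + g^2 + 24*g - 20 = (g - 5)*(g^3 - g^2 - 4*g + 4) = (g - 5)*(g - 1)*(g^2 - 4) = (g - 5)*(g - 2)*(g - 1)*(g + 2)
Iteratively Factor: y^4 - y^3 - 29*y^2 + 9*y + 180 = (y - 5)*(y^3 + 4*y^2 - 9*y - 36) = (y - 5)*(y - 3)*(y^2 + 7*y + 12) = (y - 5)*(y - 3)*(y + 3)*(y + 4)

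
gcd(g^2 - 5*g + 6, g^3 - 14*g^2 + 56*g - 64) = g - 2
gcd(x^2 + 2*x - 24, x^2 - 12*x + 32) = x - 4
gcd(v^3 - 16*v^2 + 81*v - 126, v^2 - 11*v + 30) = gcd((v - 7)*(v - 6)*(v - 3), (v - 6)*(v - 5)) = v - 6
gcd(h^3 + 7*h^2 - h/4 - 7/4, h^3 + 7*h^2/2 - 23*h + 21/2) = h^2 + 13*h/2 - 7/2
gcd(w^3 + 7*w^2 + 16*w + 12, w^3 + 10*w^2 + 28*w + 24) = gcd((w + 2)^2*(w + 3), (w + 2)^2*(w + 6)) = w^2 + 4*w + 4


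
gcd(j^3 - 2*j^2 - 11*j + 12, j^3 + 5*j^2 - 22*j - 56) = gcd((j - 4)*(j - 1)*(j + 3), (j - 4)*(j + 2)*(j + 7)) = j - 4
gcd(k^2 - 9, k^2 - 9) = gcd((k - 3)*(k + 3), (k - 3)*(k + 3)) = k^2 - 9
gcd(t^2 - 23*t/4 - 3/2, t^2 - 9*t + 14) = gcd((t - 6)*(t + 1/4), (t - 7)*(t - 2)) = 1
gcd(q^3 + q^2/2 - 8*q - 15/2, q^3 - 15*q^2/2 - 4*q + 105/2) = q^2 - q/2 - 15/2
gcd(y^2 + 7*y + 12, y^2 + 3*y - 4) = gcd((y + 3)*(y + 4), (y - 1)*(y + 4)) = y + 4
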